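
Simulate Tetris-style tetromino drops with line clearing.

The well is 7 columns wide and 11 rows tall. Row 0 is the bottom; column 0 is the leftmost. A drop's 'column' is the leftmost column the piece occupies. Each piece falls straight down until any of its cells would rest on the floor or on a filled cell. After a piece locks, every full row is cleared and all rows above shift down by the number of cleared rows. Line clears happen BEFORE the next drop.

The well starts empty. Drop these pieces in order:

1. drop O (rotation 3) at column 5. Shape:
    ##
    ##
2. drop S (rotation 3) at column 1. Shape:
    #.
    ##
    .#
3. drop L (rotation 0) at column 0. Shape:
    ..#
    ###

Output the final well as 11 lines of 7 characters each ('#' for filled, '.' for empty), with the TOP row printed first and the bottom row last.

Drop 1: O rot3 at col 5 lands with bottom-row=0; cleared 0 line(s) (total 0); column heights now [0 0 0 0 0 2 2], max=2
Drop 2: S rot3 at col 1 lands with bottom-row=0; cleared 0 line(s) (total 0); column heights now [0 3 2 0 0 2 2], max=3
Drop 3: L rot0 at col 0 lands with bottom-row=3; cleared 0 line(s) (total 0); column heights now [4 4 5 0 0 2 2], max=5

Answer: .......
.......
.......
.......
.......
.......
..#....
###....
.#.....
.##..##
..#..##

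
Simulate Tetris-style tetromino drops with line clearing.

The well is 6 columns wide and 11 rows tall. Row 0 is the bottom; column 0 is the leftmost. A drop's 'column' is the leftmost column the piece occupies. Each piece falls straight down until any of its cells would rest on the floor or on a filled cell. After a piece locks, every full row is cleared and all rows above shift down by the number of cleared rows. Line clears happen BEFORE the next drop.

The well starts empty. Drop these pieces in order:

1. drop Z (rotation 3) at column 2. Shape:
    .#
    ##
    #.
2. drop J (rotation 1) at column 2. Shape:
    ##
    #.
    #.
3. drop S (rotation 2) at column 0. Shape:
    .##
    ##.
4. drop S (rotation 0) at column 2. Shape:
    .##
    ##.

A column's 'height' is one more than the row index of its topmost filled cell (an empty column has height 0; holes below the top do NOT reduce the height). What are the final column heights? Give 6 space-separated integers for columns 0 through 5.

Drop 1: Z rot3 at col 2 lands with bottom-row=0; cleared 0 line(s) (total 0); column heights now [0 0 2 3 0 0], max=3
Drop 2: J rot1 at col 2 lands with bottom-row=2; cleared 0 line(s) (total 0); column heights now [0 0 5 5 0 0], max=5
Drop 3: S rot2 at col 0 lands with bottom-row=4; cleared 0 line(s) (total 0); column heights now [5 6 6 5 0 0], max=6
Drop 4: S rot0 at col 2 lands with bottom-row=6; cleared 0 line(s) (total 0); column heights now [5 6 7 8 8 0], max=8

Answer: 5 6 7 8 8 0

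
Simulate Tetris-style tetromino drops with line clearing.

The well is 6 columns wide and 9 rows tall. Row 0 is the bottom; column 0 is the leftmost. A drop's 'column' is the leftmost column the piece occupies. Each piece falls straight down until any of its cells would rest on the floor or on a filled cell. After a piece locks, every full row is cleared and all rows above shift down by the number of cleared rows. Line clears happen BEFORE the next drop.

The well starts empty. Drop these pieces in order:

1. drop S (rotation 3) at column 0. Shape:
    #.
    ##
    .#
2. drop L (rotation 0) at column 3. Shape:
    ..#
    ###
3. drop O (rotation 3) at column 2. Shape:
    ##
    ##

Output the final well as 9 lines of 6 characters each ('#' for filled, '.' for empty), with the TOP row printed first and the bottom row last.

Answer: ......
......
......
......
......
......
#.##..
####.#
.#.###

Derivation:
Drop 1: S rot3 at col 0 lands with bottom-row=0; cleared 0 line(s) (total 0); column heights now [3 2 0 0 0 0], max=3
Drop 2: L rot0 at col 3 lands with bottom-row=0; cleared 0 line(s) (total 0); column heights now [3 2 0 1 1 2], max=3
Drop 3: O rot3 at col 2 lands with bottom-row=1; cleared 0 line(s) (total 0); column heights now [3 2 3 3 1 2], max=3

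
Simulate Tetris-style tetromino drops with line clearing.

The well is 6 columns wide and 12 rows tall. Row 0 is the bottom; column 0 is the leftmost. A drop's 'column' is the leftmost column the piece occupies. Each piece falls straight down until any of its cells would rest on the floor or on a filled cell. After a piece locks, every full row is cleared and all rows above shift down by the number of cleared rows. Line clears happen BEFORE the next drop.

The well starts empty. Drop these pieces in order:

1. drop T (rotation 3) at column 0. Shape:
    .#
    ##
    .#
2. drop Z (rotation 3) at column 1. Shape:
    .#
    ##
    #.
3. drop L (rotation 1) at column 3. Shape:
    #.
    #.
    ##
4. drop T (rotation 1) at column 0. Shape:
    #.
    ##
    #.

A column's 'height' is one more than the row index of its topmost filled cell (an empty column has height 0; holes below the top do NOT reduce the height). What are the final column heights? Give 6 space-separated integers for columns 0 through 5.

Answer: 7 6 6 3 1 0

Derivation:
Drop 1: T rot3 at col 0 lands with bottom-row=0; cleared 0 line(s) (total 0); column heights now [2 3 0 0 0 0], max=3
Drop 2: Z rot3 at col 1 lands with bottom-row=3; cleared 0 line(s) (total 0); column heights now [2 5 6 0 0 0], max=6
Drop 3: L rot1 at col 3 lands with bottom-row=0; cleared 0 line(s) (total 0); column heights now [2 5 6 3 1 0], max=6
Drop 4: T rot1 at col 0 lands with bottom-row=4; cleared 0 line(s) (total 0); column heights now [7 6 6 3 1 0], max=7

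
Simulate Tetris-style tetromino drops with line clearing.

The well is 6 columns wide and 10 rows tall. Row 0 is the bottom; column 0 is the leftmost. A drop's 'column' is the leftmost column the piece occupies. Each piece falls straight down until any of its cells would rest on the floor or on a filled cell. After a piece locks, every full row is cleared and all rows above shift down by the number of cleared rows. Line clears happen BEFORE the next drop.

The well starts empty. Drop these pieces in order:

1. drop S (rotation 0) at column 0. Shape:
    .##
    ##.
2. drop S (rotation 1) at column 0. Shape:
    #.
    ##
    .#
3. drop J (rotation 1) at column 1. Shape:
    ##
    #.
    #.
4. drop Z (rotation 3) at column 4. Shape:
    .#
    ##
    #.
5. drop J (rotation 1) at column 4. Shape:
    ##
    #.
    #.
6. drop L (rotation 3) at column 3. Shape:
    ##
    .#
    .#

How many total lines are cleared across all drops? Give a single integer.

Answer: 0

Derivation:
Drop 1: S rot0 at col 0 lands with bottom-row=0; cleared 0 line(s) (total 0); column heights now [1 2 2 0 0 0], max=2
Drop 2: S rot1 at col 0 lands with bottom-row=2; cleared 0 line(s) (total 0); column heights now [5 4 2 0 0 0], max=5
Drop 3: J rot1 at col 1 lands with bottom-row=4; cleared 0 line(s) (total 0); column heights now [5 7 7 0 0 0], max=7
Drop 4: Z rot3 at col 4 lands with bottom-row=0; cleared 0 line(s) (total 0); column heights now [5 7 7 0 2 3], max=7
Drop 5: J rot1 at col 4 lands with bottom-row=2; cleared 0 line(s) (total 0); column heights now [5 7 7 0 5 5], max=7
Drop 6: L rot3 at col 3 lands with bottom-row=5; cleared 0 line(s) (total 0); column heights now [5 7 7 8 8 5], max=8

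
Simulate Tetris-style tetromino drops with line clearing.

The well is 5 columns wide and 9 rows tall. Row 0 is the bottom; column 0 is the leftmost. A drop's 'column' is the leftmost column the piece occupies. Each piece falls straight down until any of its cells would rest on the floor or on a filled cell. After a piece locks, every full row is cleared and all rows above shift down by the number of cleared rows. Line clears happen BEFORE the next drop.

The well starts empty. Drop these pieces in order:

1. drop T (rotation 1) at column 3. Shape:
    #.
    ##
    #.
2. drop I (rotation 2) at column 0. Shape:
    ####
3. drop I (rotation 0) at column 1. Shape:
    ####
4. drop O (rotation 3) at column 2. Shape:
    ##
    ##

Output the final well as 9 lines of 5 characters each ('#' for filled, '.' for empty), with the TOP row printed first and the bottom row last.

Drop 1: T rot1 at col 3 lands with bottom-row=0; cleared 0 line(s) (total 0); column heights now [0 0 0 3 2], max=3
Drop 2: I rot2 at col 0 lands with bottom-row=3; cleared 0 line(s) (total 0); column heights now [4 4 4 4 2], max=4
Drop 3: I rot0 at col 1 lands with bottom-row=4; cleared 0 line(s) (total 0); column heights now [4 5 5 5 5], max=5
Drop 4: O rot3 at col 2 lands with bottom-row=5; cleared 0 line(s) (total 0); column heights now [4 5 7 7 5], max=7

Answer: .....
.....
..##.
..##.
.####
####.
...#.
...##
...#.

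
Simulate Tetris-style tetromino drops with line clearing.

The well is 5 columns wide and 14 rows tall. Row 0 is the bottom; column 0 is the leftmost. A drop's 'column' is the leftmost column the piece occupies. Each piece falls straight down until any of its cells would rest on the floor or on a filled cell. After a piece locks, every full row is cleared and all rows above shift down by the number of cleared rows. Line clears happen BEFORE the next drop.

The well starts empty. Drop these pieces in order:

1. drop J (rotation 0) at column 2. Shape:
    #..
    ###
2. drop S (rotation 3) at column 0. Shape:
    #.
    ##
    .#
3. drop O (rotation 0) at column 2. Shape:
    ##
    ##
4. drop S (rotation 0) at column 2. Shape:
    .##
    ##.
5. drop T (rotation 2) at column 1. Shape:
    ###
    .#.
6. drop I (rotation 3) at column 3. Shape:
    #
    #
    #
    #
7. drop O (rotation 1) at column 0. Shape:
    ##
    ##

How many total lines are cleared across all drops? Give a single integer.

Answer: 0

Derivation:
Drop 1: J rot0 at col 2 lands with bottom-row=0; cleared 0 line(s) (total 0); column heights now [0 0 2 1 1], max=2
Drop 2: S rot3 at col 0 lands with bottom-row=0; cleared 0 line(s) (total 0); column heights now [3 2 2 1 1], max=3
Drop 3: O rot0 at col 2 lands with bottom-row=2; cleared 0 line(s) (total 0); column heights now [3 2 4 4 1], max=4
Drop 4: S rot0 at col 2 lands with bottom-row=4; cleared 0 line(s) (total 0); column heights now [3 2 5 6 6], max=6
Drop 5: T rot2 at col 1 lands with bottom-row=5; cleared 0 line(s) (total 0); column heights now [3 7 7 7 6], max=7
Drop 6: I rot3 at col 3 lands with bottom-row=7; cleared 0 line(s) (total 0); column heights now [3 7 7 11 6], max=11
Drop 7: O rot1 at col 0 lands with bottom-row=7; cleared 0 line(s) (total 0); column heights now [9 9 7 11 6], max=11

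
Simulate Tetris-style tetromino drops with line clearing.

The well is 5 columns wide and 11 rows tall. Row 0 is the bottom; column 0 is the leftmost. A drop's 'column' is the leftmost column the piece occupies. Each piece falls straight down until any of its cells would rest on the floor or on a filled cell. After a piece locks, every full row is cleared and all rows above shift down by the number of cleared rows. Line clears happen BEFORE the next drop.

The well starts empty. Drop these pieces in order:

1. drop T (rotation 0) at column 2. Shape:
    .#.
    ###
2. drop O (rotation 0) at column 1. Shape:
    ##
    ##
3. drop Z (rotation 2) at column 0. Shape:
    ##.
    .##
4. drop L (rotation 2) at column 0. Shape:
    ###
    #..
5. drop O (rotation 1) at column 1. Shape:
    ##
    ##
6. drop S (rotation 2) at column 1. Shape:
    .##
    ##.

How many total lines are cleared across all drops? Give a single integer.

Answer: 0

Derivation:
Drop 1: T rot0 at col 2 lands with bottom-row=0; cleared 0 line(s) (total 0); column heights now [0 0 1 2 1], max=2
Drop 2: O rot0 at col 1 lands with bottom-row=1; cleared 0 line(s) (total 0); column heights now [0 3 3 2 1], max=3
Drop 3: Z rot2 at col 0 lands with bottom-row=3; cleared 0 line(s) (total 0); column heights now [5 5 4 2 1], max=5
Drop 4: L rot2 at col 0 lands with bottom-row=5; cleared 0 line(s) (total 0); column heights now [7 7 7 2 1], max=7
Drop 5: O rot1 at col 1 lands with bottom-row=7; cleared 0 line(s) (total 0); column heights now [7 9 9 2 1], max=9
Drop 6: S rot2 at col 1 lands with bottom-row=9; cleared 0 line(s) (total 0); column heights now [7 10 11 11 1], max=11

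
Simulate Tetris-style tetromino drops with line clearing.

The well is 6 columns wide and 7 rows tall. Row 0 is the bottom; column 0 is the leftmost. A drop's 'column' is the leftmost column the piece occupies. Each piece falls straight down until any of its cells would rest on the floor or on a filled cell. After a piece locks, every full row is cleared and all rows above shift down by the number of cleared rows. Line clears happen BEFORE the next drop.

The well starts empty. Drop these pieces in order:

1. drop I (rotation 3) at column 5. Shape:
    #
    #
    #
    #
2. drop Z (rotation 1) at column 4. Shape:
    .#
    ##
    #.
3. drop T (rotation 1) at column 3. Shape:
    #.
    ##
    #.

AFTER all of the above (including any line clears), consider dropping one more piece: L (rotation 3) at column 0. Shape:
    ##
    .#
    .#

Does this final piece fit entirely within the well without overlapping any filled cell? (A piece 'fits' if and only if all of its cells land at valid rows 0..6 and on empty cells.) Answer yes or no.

Drop 1: I rot3 at col 5 lands with bottom-row=0; cleared 0 line(s) (total 0); column heights now [0 0 0 0 0 4], max=4
Drop 2: Z rot1 at col 4 lands with bottom-row=3; cleared 0 line(s) (total 0); column heights now [0 0 0 0 5 6], max=6
Drop 3: T rot1 at col 3 lands with bottom-row=4; cleared 0 line(s) (total 0); column heights now [0 0 0 7 6 6], max=7
Test piece L rot3 at col 0 (width 2): heights before test = [0 0 0 7 6 6]; fits = True

Answer: yes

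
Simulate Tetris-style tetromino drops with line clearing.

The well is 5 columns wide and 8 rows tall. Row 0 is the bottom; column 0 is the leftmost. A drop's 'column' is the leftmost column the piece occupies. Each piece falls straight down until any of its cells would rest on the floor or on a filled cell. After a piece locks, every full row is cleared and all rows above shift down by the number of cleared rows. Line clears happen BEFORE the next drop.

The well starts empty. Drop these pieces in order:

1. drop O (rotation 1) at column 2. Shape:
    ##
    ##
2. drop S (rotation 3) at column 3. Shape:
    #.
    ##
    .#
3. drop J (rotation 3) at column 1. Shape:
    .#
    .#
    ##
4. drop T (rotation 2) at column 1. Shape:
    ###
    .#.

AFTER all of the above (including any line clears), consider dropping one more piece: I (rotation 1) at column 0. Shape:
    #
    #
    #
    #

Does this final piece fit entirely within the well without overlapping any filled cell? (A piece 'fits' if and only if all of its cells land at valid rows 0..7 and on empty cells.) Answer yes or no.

Answer: yes

Derivation:
Drop 1: O rot1 at col 2 lands with bottom-row=0; cleared 0 line(s) (total 0); column heights now [0 0 2 2 0], max=2
Drop 2: S rot3 at col 3 lands with bottom-row=1; cleared 0 line(s) (total 0); column heights now [0 0 2 4 3], max=4
Drop 3: J rot3 at col 1 lands with bottom-row=2; cleared 0 line(s) (total 0); column heights now [0 3 5 4 3], max=5
Drop 4: T rot2 at col 1 lands with bottom-row=5; cleared 0 line(s) (total 0); column heights now [0 7 7 7 3], max=7
Test piece I rot1 at col 0 (width 1): heights before test = [0 7 7 7 3]; fits = True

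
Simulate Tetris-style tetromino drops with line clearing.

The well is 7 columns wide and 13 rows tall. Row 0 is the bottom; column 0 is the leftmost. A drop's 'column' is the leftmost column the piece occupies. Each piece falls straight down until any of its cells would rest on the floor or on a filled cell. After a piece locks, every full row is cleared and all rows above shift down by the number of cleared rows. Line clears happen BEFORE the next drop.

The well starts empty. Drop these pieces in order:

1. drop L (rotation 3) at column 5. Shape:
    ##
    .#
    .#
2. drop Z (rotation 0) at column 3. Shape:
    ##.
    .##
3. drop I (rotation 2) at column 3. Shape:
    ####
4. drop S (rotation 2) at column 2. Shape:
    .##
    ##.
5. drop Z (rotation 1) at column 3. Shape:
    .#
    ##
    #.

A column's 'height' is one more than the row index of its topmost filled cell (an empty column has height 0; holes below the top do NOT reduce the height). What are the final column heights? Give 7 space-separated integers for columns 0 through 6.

Drop 1: L rot3 at col 5 lands with bottom-row=0; cleared 0 line(s) (total 0); column heights now [0 0 0 0 0 3 3], max=3
Drop 2: Z rot0 at col 3 lands with bottom-row=3; cleared 0 line(s) (total 0); column heights now [0 0 0 5 5 4 3], max=5
Drop 3: I rot2 at col 3 lands with bottom-row=5; cleared 0 line(s) (total 0); column heights now [0 0 0 6 6 6 6], max=6
Drop 4: S rot2 at col 2 lands with bottom-row=6; cleared 0 line(s) (total 0); column heights now [0 0 7 8 8 6 6], max=8
Drop 5: Z rot1 at col 3 lands with bottom-row=8; cleared 0 line(s) (total 0); column heights now [0 0 7 10 11 6 6], max=11

Answer: 0 0 7 10 11 6 6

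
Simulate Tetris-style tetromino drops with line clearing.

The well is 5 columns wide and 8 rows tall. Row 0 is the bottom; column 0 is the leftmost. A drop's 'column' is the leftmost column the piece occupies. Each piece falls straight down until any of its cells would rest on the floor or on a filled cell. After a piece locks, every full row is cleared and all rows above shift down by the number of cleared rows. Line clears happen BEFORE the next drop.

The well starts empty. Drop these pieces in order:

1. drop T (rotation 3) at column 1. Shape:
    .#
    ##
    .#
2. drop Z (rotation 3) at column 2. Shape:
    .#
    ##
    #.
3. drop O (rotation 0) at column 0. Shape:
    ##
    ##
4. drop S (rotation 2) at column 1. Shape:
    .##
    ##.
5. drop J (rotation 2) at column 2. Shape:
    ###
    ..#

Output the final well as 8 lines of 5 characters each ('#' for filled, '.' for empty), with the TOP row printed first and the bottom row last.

Answer: ..###
..###
.###.
..##.
###..
###..
.##..
..#..

Derivation:
Drop 1: T rot3 at col 1 lands with bottom-row=0; cleared 0 line(s) (total 0); column heights now [0 2 3 0 0], max=3
Drop 2: Z rot3 at col 2 lands with bottom-row=3; cleared 0 line(s) (total 0); column heights now [0 2 5 6 0], max=6
Drop 3: O rot0 at col 0 lands with bottom-row=2; cleared 0 line(s) (total 0); column heights now [4 4 5 6 0], max=6
Drop 4: S rot2 at col 1 lands with bottom-row=5; cleared 0 line(s) (total 0); column heights now [4 6 7 7 0], max=7
Drop 5: J rot2 at col 2 lands with bottom-row=6; cleared 0 line(s) (total 0); column heights now [4 6 8 8 8], max=8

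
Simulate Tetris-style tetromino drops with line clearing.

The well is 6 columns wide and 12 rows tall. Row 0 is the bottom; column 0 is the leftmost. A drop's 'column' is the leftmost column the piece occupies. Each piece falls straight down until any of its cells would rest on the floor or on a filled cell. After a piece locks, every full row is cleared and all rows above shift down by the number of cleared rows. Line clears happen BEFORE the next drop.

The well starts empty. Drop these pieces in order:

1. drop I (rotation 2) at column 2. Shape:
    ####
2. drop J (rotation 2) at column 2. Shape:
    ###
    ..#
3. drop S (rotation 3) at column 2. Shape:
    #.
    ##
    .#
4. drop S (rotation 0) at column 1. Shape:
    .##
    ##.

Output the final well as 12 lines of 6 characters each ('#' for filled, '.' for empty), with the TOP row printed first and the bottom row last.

Answer: ......
......
......
......
..##..
.##...
..#...
..##..
...#..
..###.
....#.
..####

Derivation:
Drop 1: I rot2 at col 2 lands with bottom-row=0; cleared 0 line(s) (total 0); column heights now [0 0 1 1 1 1], max=1
Drop 2: J rot2 at col 2 lands with bottom-row=1; cleared 0 line(s) (total 0); column heights now [0 0 3 3 3 1], max=3
Drop 3: S rot3 at col 2 lands with bottom-row=3; cleared 0 line(s) (total 0); column heights now [0 0 6 5 3 1], max=6
Drop 4: S rot0 at col 1 lands with bottom-row=6; cleared 0 line(s) (total 0); column heights now [0 7 8 8 3 1], max=8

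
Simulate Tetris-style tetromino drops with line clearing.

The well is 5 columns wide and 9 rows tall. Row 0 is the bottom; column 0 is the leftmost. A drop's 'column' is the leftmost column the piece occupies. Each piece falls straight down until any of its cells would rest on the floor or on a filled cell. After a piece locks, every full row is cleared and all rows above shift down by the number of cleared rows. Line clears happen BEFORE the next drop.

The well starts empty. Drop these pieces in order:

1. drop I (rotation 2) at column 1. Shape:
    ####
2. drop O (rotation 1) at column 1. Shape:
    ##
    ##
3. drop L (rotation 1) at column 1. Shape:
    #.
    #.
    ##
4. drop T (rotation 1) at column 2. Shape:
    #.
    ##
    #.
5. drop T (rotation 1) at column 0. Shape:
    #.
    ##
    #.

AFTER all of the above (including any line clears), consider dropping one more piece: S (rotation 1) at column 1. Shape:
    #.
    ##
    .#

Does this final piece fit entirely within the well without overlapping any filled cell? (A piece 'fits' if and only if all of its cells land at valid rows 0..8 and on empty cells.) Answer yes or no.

Answer: no

Derivation:
Drop 1: I rot2 at col 1 lands with bottom-row=0; cleared 0 line(s) (total 0); column heights now [0 1 1 1 1], max=1
Drop 2: O rot1 at col 1 lands with bottom-row=1; cleared 0 line(s) (total 0); column heights now [0 3 3 1 1], max=3
Drop 3: L rot1 at col 1 lands with bottom-row=3; cleared 0 line(s) (total 0); column heights now [0 6 4 1 1], max=6
Drop 4: T rot1 at col 2 lands with bottom-row=4; cleared 0 line(s) (total 0); column heights now [0 6 7 6 1], max=7
Drop 5: T rot1 at col 0 lands with bottom-row=5; cleared 0 line(s) (total 0); column heights now [8 7 7 6 1], max=8
Test piece S rot1 at col 1 (width 2): heights before test = [8 7 7 6 1]; fits = False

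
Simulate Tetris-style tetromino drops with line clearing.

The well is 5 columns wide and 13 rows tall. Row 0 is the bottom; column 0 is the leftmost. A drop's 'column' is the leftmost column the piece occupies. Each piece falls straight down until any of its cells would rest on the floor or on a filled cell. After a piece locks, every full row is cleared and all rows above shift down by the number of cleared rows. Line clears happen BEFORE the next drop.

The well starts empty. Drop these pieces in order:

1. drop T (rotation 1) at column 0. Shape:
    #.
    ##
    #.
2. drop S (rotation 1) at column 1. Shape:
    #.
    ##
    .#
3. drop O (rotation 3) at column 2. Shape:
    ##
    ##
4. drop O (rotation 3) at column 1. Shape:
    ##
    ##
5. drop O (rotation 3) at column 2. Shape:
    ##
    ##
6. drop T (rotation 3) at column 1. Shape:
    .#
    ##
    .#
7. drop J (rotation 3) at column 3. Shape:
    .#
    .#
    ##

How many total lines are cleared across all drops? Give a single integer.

Answer: 0

Derivation:
Drop 1: T rot1 at col 0 lands with bottom-row=0; cleared 0 line(s) (total 0); column heights now [3 2 0 0 0], max=3
Drop 2: S rot1 at col 1 lands with bottom-row=1; cleared 0 line(s) (total 0); column heights now [3 4 3 0 0], max=4
Drop 3: O rot3 at col 2 lands with bottom-row=3; cleared 0 line(s) (total 0); column heights now [3 4 5 5 0], max=5
Drop 4: O rot3 at col 1 lands with bottom-row=5; cleared 0 line(s) (total 0); column heights now [3 7 7 5 0], max=7
Drop 5: O rot3 at col 2 lands with bottom-row=7; cleared 0 line(s) (total 0); column heights now [3 7 9 9 0], max=9
Drop 6: T rot3 at col 1 lands with bottom-row=9; cleared 0 line(s) (total 0); column heights now [3 11 12 9 0], max=12
Drop 7: J rot3 at col 3 lands with bottom-row=9; cleared 0 line(s) (total 0); column heights now [3 11 12 10 12], max=12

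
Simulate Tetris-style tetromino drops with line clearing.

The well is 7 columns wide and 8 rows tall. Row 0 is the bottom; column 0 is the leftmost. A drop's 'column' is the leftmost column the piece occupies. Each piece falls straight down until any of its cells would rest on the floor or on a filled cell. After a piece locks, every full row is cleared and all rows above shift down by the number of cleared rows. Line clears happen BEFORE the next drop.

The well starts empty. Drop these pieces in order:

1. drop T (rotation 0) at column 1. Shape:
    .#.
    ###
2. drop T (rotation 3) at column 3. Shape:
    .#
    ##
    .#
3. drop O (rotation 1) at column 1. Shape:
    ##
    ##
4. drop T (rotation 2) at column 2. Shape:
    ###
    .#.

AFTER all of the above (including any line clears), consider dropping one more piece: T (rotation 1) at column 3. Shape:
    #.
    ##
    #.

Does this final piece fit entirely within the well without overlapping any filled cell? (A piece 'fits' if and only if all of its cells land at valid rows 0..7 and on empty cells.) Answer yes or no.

Drop 1: T rot0 at col 1 lands with bottom-row=0; cleared 0 line(s) (total 0); column heights now [0 1 2 1 0 0 0], max=2
Drop 2: T rot3 at col 3 lands with bottom-row=0; cleared 0 line(s) (total 0); column heights now [0 1 2 2 3 0 0], max=3
Drop 3: O rot1 at col 1 lands with bottom-row=2; cleared 0 line(s) (total 0); column heights now [0 4 4 2 3 0 0], max=4
Drop 4: T rot2 at col 2 lands with bottom-row=3; cleared 0 line(s) (total 0); column heights now [0 4 5 5 5 0 0], max=5
Test piece T rot1 at col 3 (width 2): heights before test = [0 4 5 5 5 0 0]; fits = True

Answer: yes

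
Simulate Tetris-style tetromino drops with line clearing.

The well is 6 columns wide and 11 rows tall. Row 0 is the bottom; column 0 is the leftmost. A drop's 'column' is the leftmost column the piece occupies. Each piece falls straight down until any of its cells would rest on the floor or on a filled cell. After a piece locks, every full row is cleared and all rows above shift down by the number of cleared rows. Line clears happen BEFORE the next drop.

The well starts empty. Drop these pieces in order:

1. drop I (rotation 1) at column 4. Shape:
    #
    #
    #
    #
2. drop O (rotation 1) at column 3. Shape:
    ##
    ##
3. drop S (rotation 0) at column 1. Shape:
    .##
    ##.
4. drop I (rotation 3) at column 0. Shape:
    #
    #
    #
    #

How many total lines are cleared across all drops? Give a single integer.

Drop 1: I rot1 at col 4 lands with bottom-row=0; cleared 0 line(s) (total 0); column heights now [0 0 0 0 4 0], max=4
Drop 2: O rot1 at col 3 lands with bottom-row=4; cleared 0 line(s) (total 0); column heights now [0 0 0 6 6 0], max=6
Drop 3: S rot0 at col 1 lands with bottom-row=5; cleared 0 line(s) (total 0); column heights now [0 6 7 7 6 0], max=7
Drop 4: I rot3 at col 0 lands with bottom-row=0; cleared 0 line(s) (total 0); column heights now [4 6 7 7 6 0], max=7

Answer: 0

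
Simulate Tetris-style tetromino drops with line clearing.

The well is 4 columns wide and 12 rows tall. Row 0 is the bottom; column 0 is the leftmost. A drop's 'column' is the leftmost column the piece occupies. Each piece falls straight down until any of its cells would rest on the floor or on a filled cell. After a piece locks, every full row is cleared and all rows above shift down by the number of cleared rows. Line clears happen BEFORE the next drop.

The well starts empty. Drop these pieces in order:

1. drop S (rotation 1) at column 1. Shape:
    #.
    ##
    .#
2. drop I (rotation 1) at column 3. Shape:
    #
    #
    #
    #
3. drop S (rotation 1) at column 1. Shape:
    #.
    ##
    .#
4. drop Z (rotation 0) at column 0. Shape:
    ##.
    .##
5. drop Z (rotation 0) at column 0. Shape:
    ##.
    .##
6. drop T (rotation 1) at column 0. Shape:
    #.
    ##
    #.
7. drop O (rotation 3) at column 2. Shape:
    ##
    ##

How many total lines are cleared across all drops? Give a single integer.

Drop 1: S rot1 at col 1 lands with bottom-row=0; cleared 0 line(s) (total 0); column heights now [0 3 2 0], max=3
Drop 2: I rot1 at col 3 lands with bottom-row=0; cleared 0 line(s) (total 0); column heights now [0 3 2 4], max=4
Drop 3: S rot1 at col 1 lands with bottom-row=2; cleared 0 line(s) (total 0); column heights now [0 5 4 4], max=5
Drop 4: Z rot0 at col 0 lands with bottom-row=5; cleared 0 line(s) (total 0); column heights now [7 7 6 4], max=7
Drop 5: Z rot0 at col 0 lands with bottom-row=7; cleared 0 line(s) (total 0); column heights now [9 9 8 4], max=9
Drop 6: T rot1 at col 0 lands with bottom-row=9; cleared 0 line(s) (total 0); column heights now [12 11 8 4], max=12
Drop 7: O rot3 at col 2 lands with bottom-row=8; cleared 1 line(s) (total 1); column heights now [11 10 9 9], max=11

Answer: 1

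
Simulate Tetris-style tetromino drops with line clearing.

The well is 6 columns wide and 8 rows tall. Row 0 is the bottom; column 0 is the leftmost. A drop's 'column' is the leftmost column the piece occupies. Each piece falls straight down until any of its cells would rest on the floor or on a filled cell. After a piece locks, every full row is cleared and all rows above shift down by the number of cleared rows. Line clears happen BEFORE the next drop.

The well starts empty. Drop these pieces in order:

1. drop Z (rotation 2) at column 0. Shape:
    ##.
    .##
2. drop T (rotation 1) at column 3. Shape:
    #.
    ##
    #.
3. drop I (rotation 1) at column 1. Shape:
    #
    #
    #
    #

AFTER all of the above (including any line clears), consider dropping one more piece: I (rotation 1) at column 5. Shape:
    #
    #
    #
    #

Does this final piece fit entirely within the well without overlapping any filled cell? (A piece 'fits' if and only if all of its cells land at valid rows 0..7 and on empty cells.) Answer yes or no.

Answer: yes

Derivation:
Drop 1: Z rot2 at col 0 lands with bottom-row=0; cleared 0 line(s) (total 0); column heights now [2 2 1 0 0 0], max=2
Drop 2: T rot1 at col 3 lands with bottom-row=0; cleared 0 line(s) (total 0); column heights now [2 2 1 3 2 0], max=3
Drop 3: I rot1 at col 1 lands with bottom-row=2; cleared 0 line(s) (total 0); column heights now [2 6 1 3 2 0], max=6
Test piece I rot1 at col 5 (width 1): heights before test = [2 6 1 3 2 0]; fits = True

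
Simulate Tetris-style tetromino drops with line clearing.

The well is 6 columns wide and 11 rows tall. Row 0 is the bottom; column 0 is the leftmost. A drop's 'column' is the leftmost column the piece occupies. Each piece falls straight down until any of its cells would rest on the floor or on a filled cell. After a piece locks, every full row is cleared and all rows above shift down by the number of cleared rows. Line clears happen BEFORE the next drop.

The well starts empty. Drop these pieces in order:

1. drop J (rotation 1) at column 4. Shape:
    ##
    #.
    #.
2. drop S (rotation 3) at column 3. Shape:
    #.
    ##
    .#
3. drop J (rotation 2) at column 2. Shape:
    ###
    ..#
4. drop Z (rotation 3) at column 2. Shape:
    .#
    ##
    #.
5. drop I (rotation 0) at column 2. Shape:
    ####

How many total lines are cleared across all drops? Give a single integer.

Drop 1: J rot1 at col 4 lands with bottom-row=0; cleared 0 line(s) (total 0); column heights now [0 0 0 0 3 3], max=3
Drop 2: S rot3 at col 3 lands with bottom-row=3; cleared 0 line(s) (total 0); column heights now [0 0 0 6 5 3], max=6
Drop 3: J rot2 at col 2 lands with bottom-row=5; cleared 0 line(s) (total 0); column heights now [0 0 7 7 7 3], max=7
Drop 4: Z rot3 at col 2 lands with bottom-row=7; cleared 0 line(s) (total 0); column heights now [0 0 9 10 7 3], max=10
Drop 5: I rot0 at col 2 lands with bottom-row=10; cleared 0 line(s) (total 0); column heights now [0 0 11 11 11 11], max=11

Answer: 0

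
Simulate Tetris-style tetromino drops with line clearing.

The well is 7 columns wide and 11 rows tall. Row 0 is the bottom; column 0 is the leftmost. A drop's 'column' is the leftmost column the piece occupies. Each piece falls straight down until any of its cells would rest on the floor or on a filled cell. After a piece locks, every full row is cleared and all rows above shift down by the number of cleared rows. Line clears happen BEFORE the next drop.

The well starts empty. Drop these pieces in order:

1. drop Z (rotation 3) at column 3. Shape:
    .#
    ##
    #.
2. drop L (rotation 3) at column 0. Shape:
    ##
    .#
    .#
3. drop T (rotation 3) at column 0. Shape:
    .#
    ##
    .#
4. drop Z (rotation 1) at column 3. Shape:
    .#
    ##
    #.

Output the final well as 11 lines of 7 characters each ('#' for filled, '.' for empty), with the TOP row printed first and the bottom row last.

Answer: .......
.......
.......
.......
.......
.#.....
##..#..
.#.##..
##.##..
.#.##..
.#.#...

Derivation:
Drop 1: Z rot3 at col 3 lands with bottom-row=0; cleared 0 line(s) (total 0); column heights now [0 0 0 2 3 0 0], max=3
Drop 2: L rot3 at col 0 lands with bottom-row=0; cleared 0 line(s) (total 0); column heights now [3 3 0 2 3 0 0], max=3
Drop 3: T rot3 at col 0 lands with bottom-row=3; cleared 0 line(s) (total 0); column heights now [5 6 0 2 3 0 0], max=6
Drop 4: Z rot1 at col 3 lands with bottom-row=2; cleared 0 line(s) (total 0); column heights now [5 6 0 4 5 0 0], max=6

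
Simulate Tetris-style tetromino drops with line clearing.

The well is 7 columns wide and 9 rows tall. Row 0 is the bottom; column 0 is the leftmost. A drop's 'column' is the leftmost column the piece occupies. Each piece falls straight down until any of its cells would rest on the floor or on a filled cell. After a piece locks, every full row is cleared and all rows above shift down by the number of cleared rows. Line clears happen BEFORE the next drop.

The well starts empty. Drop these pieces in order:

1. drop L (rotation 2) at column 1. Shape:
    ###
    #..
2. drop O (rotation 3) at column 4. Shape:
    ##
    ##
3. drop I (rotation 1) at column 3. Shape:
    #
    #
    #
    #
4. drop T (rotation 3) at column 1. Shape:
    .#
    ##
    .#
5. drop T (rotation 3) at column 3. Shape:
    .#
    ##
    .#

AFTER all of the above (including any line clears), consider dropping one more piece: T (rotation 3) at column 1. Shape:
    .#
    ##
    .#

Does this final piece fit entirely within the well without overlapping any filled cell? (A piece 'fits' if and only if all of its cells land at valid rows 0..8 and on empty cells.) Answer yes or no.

Answer: yes

Derivation:
Drop 1: L rot2 at col 1 lands with bottom-row=0; cleared 0 line(s) (total 0); column heights now [0 2 2 2 0 0 0], max=2
Drop 2: O rot3 at col 4 lands with bottom-row=0; cleared 0 line(s) (total 0); column heights now [0 2 2 2 2 2 0], max=2
Drop 3: I rot1 at col 3 lands with bottom-row=2; cleared 0 line(s) (total 0); column heights now [0 2 2 6 2 2 0], max=6
Drop 4: T rot3 at col 1 lands with bottom-row=2; cleared 0 line(s) (total 0); column heights now [0 4 5 6 2 2 0], max=6
Drop 5: T rot3 at col 3 lands with bottom-row=5; cleared 0 line(s) (total 0); column heights now [0 4 5 7 8 2 0], max=8
Test piece T rot3 at col 1 (width 2): heights before test = [0 4 5 7 8 2 0]; fits = True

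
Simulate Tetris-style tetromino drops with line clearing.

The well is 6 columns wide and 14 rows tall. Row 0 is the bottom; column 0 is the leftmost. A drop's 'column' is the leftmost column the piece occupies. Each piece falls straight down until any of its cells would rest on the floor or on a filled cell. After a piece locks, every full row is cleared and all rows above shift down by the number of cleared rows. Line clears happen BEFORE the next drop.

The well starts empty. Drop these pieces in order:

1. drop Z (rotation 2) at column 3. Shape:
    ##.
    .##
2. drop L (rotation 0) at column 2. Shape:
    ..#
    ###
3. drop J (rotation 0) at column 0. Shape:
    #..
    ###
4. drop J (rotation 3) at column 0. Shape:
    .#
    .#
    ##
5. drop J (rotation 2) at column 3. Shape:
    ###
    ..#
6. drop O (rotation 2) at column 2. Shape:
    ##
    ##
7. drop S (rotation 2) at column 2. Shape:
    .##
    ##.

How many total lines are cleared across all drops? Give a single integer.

Drop 1: Z rot2 at col 3 lands with bottom-row=0; cleared 0 line(s) (total 0); column heights now [0 0 0 2 2 1], max=2
Drop 2: L rot0 at col 2 lands with bottom-row=2; cleared 0 line(s) (total 0); column heights now [0 0 3 3 4 1], max=4
Drop 3: J rot0 at col 0 lands with bottom-row=3; cleared 0 line(s) (total 0); column heights now [5 4 4 3 4 1], max=5
Drop 4: J rot3 at col 0 lands with bottom-row=5; cleared 0 line(s) (total 0); column heights now [6 8 4 3 4 1], max=8
Drop 5: J rot2 at col 3 lands with bottom-row=3; cleared 0 line(s) (total 0); column heights now [6 8 4 5 5 5], max=8
Drop 6: O rot2 at col 2 lands with bottom-row=5; cleared 0 line(s) (total 0); column heights now [6 8 7 7 5 5], max=8
Drop 7: S rot2 at col 2 lands with bottom-row=7; cleared 0 line(s) (total 0); column heights now [6 8 8 9 9 5], max=9

Answer: 0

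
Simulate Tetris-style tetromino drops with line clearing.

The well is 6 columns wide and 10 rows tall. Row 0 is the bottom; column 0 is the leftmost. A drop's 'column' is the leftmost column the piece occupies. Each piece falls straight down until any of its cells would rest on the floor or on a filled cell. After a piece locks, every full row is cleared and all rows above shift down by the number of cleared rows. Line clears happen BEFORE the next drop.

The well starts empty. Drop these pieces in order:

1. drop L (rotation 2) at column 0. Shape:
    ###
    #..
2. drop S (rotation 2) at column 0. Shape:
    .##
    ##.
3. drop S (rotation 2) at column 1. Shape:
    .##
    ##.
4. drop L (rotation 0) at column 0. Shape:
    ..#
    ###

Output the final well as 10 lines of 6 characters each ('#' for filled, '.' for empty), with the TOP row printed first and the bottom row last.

Drop 1: L rot2 at col 0 lands with bottom-row=0; cleared 0 line(s) (total 0); column heights now [2 2 2 0 0 0], max=2
Drop 2: S rot2 at col 0 lands with bottom-row=2; cleared 0 line(s) (total 0); column heights now [3 4 4 0 0 0], max=4
Drop 3: S rot2 at col 1 lands with bottom-row=4; cleared 0 line(s) (total 0); column heights now [3 5 6 6 0 0], max=6
Drop 4: L rot0 at col 0 lands with bottom-row=6; cleared 0 line(s) (total 0); column heights now [7 7 8 6 0 0], max=8

Answer: ......
......
..#...
###...
..##..
.##...
.##...
##....
###...
#.....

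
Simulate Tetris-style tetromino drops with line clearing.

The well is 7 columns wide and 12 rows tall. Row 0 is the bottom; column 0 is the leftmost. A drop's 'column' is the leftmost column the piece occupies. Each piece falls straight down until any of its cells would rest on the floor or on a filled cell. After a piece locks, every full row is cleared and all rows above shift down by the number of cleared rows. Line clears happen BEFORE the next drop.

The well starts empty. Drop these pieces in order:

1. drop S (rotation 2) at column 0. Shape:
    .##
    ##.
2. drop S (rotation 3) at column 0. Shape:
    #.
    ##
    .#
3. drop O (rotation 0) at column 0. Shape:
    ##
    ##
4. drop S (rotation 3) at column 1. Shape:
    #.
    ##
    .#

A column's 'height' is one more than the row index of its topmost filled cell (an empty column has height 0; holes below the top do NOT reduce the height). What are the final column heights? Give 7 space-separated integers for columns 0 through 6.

Drop 1: S rot2 at col 0 lands with bottom-row=0; cleared 0 line(s) (total 0); column heights now [1 2 2 0 0 0 0], max=2
Drop 2: S rot3 at col 0 lands with bottom-row=2; cleared 0 line(s) (total 0); column heights now [5 4 2 0 0 0 0], max=5
Drop 3: O rot0 at col 0 lands with bottom-row=5; cleared 0 line(s) (total 0); column heights now [7 7 2 0 0 0 0], max=7
Drop 4: S rot3 at col 1 lands with bottom-row=6; cleared 0 line(s) (total 0); column heights now [7 9 8 0 0 0 0], max=9

Answer: 7 9 8 0 0 0 0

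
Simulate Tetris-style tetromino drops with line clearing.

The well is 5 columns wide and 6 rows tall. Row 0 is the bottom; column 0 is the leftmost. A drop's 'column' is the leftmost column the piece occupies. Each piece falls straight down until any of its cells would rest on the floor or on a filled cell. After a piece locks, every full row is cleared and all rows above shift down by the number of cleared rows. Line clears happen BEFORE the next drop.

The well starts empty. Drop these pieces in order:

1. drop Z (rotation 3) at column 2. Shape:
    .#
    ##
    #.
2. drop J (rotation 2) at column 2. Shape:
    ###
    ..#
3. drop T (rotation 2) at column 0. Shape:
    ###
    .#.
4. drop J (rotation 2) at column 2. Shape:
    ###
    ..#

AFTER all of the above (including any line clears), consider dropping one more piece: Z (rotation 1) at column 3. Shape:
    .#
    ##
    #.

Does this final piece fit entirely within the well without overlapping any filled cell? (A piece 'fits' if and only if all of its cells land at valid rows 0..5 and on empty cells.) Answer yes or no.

Drop 1: Z rot3 at col 2 lands with bottom-row=0; cleared 0 line(s) (total 0); column heights now [0 0 2 3 0], max=3
Drop 2: J rot2 at col 2 lands with bottom-row=2; cleared 0 line(s) (total 0); column heights now [0 0 4 4 4], max=4
Drop 3: T rot2 at col 0 lands with bottom-row=3; cleared 0 line(s) (total 0); column heights now [5 5 5 4 4], max=5
Drop 4: J rot2 at col 2 lands with bottom-row=4; cleared 0 line(s) (total 0); column heights now [5 5 6 6 6], max=6
Test piece Z rot1 at col 3 (width 2): heights before test = [5 5 6 6 6]; fits = False

Answer: no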